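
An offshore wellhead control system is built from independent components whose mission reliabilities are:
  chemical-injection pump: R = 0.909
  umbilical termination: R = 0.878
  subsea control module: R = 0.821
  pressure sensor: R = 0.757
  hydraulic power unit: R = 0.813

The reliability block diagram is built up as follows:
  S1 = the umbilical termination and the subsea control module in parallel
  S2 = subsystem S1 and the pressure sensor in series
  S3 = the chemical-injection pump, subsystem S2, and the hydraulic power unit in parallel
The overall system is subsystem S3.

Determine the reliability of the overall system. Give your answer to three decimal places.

Parallel (umbilical termination and subsea control module): 1 − (1 − 0.87800)(1 − 0.82100) = 0.97816
Series ([0.97816] and pressure sensor): 0.97816 × 0.75700 = 0.74047
Parallel (chemical-injection pump, [0.74047], and hydraulic power unit): 1 − (1 − 0.90900)(1 − 0.74047)(1 − 0.81300) = 0.996

0.996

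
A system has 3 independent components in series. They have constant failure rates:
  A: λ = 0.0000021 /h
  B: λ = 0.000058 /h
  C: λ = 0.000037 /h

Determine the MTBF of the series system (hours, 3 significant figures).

Series of exponential components: λ_sys = Σ λ_i
λ_sys = 0.0000021 + 0.000058 + 0.000037 = 9.7100e-05 /h
MTBF = 1 / λ_sys = 10300 h

10300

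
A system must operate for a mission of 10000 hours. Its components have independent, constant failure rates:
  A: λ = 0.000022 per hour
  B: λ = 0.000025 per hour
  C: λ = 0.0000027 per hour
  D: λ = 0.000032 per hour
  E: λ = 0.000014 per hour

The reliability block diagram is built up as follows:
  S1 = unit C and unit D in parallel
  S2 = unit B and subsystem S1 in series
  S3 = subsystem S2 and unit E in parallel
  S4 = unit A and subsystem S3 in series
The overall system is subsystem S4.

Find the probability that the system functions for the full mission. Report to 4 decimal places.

R(A) = exp(−0.000022 × 10000) = 0.802519
R(B) = exp(−0.000025 × 10000) = 0.778801
R(C) = exp(−0.0000027 × 10000) = 0.973361
R(D) = exp(−0.000032 × 10000) = 0.726149
R(E) = exp(−0.000014 × 10000) = 0.869358
Parallel (C and D): 1 − (1 − 0.973361)(1 − 0.726149) = 0.992705
Series (B and [0.992705]): 0.778801 × 0.992705 = 0.773120
Parallel ([0.773120] and E): 1 − (1 − 0.773120)(1 − 0.869358) = 0.970360
Series (A and [0.970360]): 0.802519 × 0.970360 = 0.7787

0.7787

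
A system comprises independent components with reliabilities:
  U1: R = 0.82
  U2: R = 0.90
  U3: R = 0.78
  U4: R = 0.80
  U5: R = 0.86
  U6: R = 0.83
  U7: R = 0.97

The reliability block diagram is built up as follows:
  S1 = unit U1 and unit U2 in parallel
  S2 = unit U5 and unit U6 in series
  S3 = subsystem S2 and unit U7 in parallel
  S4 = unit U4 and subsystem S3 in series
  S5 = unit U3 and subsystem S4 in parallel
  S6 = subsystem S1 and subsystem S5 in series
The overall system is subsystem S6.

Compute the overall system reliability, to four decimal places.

Parallel (U1 and U2): 1 − (1 − 0.820000)(1 − 0.900000) = 0.982000
Series (U5 and U6): 0.860000 × 0.830000 = 0.713800
Parallel ([0.713800] and U7): 1 − (1 − 0.713800)(1 − 0.970000) = 0.991414
Series (U4 and [0.991414]): 0.800000 × 0.991414 = 0.793131
Parallel (U3 and [0.793131]): 1 − (1 − 0.780000)(1 − 0.793131) = 0.954489
Series ([0.982000] and [0.954489]): 0.982000 × 0.954489 = 0.9373

0.9373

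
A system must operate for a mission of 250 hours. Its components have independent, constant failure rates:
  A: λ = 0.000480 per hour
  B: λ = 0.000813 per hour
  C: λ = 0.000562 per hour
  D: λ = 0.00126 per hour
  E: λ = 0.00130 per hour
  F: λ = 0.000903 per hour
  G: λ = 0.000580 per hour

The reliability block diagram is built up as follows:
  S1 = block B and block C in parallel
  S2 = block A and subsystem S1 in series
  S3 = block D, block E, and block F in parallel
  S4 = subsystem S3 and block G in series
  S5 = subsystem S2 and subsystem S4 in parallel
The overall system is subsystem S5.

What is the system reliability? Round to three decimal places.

R(A) = exp(−0.000480 × 250) = 0.88692
R(B) = exp(−0.000813 × 250) = 0.81607
R(C) = exp(−0.000562 × 250) = 0.86892
R(D) = exp(−0.00126 × 250) = 0.72979
R(E) = exp(−0.00130 × 250) = 0.72253
R(F) = exp(−0.000903 × 250) = 0.79792
R(G) = exp(−0.000580 × 250) = 0.86502
Parallel (B and C): 1 − (1 − 0.81607)(1 − 0.86892) = 0.97589
Series (A and [0.97589]): 0.88692 × 0.97589 = 0.86554
Parallel (D, E, and F): 1 − (1 − 0.72979)(1 − 0.72253)(1 − 0.79792) = 0.98485
Series ([0.98485] and G): 0.98485 × 0.86502 = 0.85191
Parallel ([0.86554] and [0.85191]): 1 − (1 − 0.86554)(1 − 0.85191) = 0.980

0.980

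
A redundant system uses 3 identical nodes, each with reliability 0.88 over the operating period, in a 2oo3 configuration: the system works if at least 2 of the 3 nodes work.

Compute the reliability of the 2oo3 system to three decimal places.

R = Σ_{i=2}^{3} C(3,i) p^i (1−p)^{3−i} with p = 0.88
C(3,2)·0.88^2·0.12^1 = 0.27878
C(3,3)·0.88^3·0.12^0 = 0.68147
Sum = 0.960

0.960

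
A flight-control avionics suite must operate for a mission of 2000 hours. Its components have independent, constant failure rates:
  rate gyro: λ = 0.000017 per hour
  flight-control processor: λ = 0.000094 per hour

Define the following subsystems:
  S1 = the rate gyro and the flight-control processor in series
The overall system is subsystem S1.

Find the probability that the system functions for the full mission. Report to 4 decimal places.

0.8009

R(rate gyro) = exp(−0.000017 × 2000) = 0.966572
R(flight-control processor) = exp(−0.000094 × 2000) = 0.828615
Series (rate gyro and flight-control processor): 0.966572 × 0.828615 = 0.8009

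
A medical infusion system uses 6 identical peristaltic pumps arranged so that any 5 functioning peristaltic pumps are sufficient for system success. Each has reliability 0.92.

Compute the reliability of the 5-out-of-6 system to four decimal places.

0.9227

R = Σ_{i=5}^{6} C(6,i) p^i (1−p)^{6−i} with p = 0.92
C(6,5)·0.92^5·0.08^1 = 0.316359
C(6,6)·0.92^6·0.08^0 = 0.606355
Sum = 0.9227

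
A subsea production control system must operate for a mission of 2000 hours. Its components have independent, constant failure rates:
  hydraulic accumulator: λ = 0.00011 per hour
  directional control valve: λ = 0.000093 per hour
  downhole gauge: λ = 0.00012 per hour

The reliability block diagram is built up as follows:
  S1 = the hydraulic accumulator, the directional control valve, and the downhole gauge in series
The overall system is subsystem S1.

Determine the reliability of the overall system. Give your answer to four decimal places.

R(hydraulic accumulator) = exp(−0.00011 × 2000) = 0.802519
R(directional control valve) = exp(−0.000093 × 2000) = 0.830274
R(downhole gauge) = exp(−0.00012 × 2000) = 0.786628
Series (hydraulic accumulator, directional control valve, and downhole gauge): 0.802519 × 0.830274 × 0.786628 = 0.5241

0.5241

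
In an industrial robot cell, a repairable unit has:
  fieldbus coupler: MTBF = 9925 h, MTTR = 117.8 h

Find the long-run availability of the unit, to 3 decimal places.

0.988

A(fieldbus coupler) = MTBF/(MTBF+MTTR) = 9925/(9925+117.8) = 0.988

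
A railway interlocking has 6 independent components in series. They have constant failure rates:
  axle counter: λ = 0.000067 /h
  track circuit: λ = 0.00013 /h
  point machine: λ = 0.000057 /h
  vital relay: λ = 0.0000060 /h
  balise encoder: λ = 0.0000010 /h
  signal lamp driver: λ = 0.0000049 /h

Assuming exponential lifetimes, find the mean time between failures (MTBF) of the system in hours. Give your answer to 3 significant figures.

Series of exponential components: λ_sys = Σ λ_i
λ_sys = 0.000067 + 0.00013 + 0.000057 + 0.0000060 + 0.0000010 + 0.0000049 = 2.6590e-04 /h
MTBF = 1 / λ_sys = 3760 h

3760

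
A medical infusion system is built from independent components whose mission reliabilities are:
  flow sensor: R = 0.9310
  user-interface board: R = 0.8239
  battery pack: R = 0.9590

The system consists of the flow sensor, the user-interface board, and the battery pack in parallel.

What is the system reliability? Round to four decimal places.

Parallel (flow sensor, user-interface board, and battery pack): 1 − (1 − 0.931000)(1 − 0.823900)(1 − 0.959000) = 0.9995

0.9995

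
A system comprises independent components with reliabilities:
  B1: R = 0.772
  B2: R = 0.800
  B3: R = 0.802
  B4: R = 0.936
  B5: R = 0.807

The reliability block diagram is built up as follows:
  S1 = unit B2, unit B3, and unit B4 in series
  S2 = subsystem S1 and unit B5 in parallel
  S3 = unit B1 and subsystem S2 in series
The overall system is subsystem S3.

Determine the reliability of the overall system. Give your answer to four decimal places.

0.7125

Series (B2, B3, and B4): 0.800000 × 0.802000 × 0.936000 = 0.600538
Parallel ([0.600538] and B5): 1 − (1 − 0.600538)(1 − 0.807000) = 0.922904
Series (B1 and [0.922904]): 0.772000 × 0.922904 = 0.7125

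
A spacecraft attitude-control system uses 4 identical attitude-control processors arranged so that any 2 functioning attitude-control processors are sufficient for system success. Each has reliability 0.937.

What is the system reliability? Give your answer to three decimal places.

0.999

R = Σ_{i=2}^{4} C(4,i) p^i (1−p)^{4−i} with p = 0.937
C(4,2)·0.937^2·0.063^2 = 0.02091
C(4,3)·0.937^3·0.063^1 = 0.20731
C(4,4)·0.937^4·0.063^0 = 0.77083
Sum = 0.999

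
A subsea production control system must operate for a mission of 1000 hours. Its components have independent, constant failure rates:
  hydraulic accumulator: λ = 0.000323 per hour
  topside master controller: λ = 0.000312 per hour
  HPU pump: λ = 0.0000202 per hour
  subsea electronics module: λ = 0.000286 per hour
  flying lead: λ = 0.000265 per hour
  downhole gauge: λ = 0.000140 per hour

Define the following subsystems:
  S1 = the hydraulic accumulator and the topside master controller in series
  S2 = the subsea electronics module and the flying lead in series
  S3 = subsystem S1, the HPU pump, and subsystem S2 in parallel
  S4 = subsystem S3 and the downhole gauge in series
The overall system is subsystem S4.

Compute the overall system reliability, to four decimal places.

0.8659

R(hydraulic accumulator) = exp(−0.000323 × 1000) = 0.723974
R(topside master controller) = exp(−0.000312 × 1000) = 0.731982
R(HPU pump) = exp(−0.0000202 × 1000) = 0.980003
R(subsea electronics module) = exp(−0.000286 × 1000) = 0.751263
R(flying lead) = exp(−0.000265 × 1000) = 0.767206
R(downhole gauge) = exp(−0.000140 × 1000) = 0.869358
Series (hydraulic accumulator and topside master controller): 0.723974 × 0.731982 = 0.529936
Series (subsea electronics module and flying lead): 0.751263 × 0.767206 = 0.576373
Parallel ([0.529936], HPU pump, and [0.576373]): 1 − (1 − 0.529936)(1 − 0.980003)(1 − 0.576373) = 0.996018
Series ([0.996018] and downhole gauge): 0.996018 × 0.869358 = 0.8659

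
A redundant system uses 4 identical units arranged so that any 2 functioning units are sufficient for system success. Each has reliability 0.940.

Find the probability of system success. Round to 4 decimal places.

0.9992

R = Σ_{i=2}^{4} C(4,i) p^i (1−p)^{4−i} with p = 0.940
C(4,2)·0.940^2·0.060^2 = 0.019086
C(4,3)·0.940^3·0.060^1 = 0.199340
C(4,4)·0.940^4·0.060^0 = 0.780749
Sum = 0.9992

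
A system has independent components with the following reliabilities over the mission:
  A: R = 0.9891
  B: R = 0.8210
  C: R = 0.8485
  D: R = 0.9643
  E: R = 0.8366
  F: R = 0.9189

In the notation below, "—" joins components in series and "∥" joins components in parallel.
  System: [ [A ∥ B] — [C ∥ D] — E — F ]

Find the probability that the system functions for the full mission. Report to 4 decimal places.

Parallel (A and B): 1 − (1 − 0.989100)(1 − 0.821000) = 0.998049
Parallel (C and D): 1 − (1 − 0.848500)(1 − 0.964300) = 0.994591
Series ([0.998049], [0.994591], E, and F): 0.998049 × 0.994591 × 0.836600 × 0.918900 = 0.7631

0.7631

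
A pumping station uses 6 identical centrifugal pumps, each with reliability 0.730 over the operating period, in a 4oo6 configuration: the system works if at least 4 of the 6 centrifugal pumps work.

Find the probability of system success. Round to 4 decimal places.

R = Σ_{i=4}^{6} C(6,i) p^i (1−p)^{6−i} with p = 0.730
C(6,4)·0.730^4·0.270^2 = 0.310535
C(6,5)·0.730^5·0.270^1 = 0.335838
C(6,6)·0.730^6·0.270^0 = 0.151334
Sum = 0.7977

0.7977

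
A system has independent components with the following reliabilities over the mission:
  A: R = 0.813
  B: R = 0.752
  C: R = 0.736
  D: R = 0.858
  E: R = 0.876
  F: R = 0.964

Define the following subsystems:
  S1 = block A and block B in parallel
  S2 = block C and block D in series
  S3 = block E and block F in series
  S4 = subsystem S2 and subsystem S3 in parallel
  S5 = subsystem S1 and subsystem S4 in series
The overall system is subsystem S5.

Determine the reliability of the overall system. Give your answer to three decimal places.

0.899

Parallel (A and B): 1 − (1 − 0.81300)(1 − 0.75200) = 0.95362
Series (C and D): 0.73600 × 0.85800 = 0.63149
Series (E and F): 0.87600 × 0.96400 = 0.84446
Parallel ([0.63149] and [0.84446]): 1 − (1 − 0.63149)(1 − 0.84446) = 0.94268
Series ([0.95362] and [0.94268]): 0.95362 × 0.94268 = 0.899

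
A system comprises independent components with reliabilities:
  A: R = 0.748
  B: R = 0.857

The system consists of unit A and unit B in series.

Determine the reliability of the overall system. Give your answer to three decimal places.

Series (A and B): 0.74800 × 0.85700 = 0.641

0.641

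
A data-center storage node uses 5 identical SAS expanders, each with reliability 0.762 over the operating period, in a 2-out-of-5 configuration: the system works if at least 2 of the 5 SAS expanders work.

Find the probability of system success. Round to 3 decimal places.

R = Σ_{i=2}^{5} C(5,i) p^i (1−p)^{5−i} with p = 0.762
C(5,2)·0.762^2·0.238^3 = 0.07828
C(5,3)·0.762^3·0.238^2 = 0.25062
C(5,4)·0.762^4·0.238^1 = 0.40121
C(5,5)·0.762^5·0.238^0 = 0.25691
Sum = 0.987

0.987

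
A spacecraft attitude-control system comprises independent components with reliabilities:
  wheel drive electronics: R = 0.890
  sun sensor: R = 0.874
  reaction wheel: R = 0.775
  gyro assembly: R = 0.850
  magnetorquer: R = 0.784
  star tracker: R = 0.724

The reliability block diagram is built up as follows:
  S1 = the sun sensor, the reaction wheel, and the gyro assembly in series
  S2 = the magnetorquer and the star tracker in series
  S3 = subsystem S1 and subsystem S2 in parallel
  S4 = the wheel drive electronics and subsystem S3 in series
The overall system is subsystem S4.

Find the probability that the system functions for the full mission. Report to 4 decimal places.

Series (sun sensor, reaction wheel, and gyro assembly): 0.874000 × 0.775000 × 0.850000 = 0.575748
Series (magnetorquer and star tracker): 0.784000 × 0.724000 = 0.567616
Parallel ([0.575748] and [0.567616]): 1 − (1 − 0.575748)(1 − 0.567616) = 0.816560
Series (wheel drive electronics and [0.816560]): 0.890000 × 0.816560 = 0.7267

0.7267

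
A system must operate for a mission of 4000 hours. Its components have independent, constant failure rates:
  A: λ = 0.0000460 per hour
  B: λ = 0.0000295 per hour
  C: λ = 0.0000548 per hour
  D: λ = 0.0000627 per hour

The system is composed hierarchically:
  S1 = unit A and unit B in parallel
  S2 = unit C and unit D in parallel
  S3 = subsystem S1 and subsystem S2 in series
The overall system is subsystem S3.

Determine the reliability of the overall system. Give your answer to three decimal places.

0.938

R(A) = exp(−0.0000460 × 4000) = 0.83194
R(B) = exp(−0.0000295 × 4000) = 0.88870
R(C) = exp(−0.0000548 × 4000) = 0.80316
R(D) = exp(−0.0000627 × 4000) = 0.77818
Parallel (A and B): 1 − (1 − 0.83194)(1 − 0.88870) = 0.98129
Parallel (C and D): 1 − (1 − 0.80316)(1 − 0.77818) = 0.95634
Series ([0.98129] and [0.95634]): 0.98129 × 0.95634 = 0.938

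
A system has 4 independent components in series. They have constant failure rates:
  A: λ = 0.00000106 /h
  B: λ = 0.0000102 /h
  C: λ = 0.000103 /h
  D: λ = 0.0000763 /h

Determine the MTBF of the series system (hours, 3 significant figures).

5250

Series of exponential components: λ_sys = Σ λ_i
λ_sys = 0.00000106 + 0.0000102 + 0.000103 + 0.0000763 = 1.9056e-04 /h
MTBF = 1 / λ_sys = 5250 h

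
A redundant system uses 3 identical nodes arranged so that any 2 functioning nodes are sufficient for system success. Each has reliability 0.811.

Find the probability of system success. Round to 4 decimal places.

R = Σ_{i=2}^{3} C(3,i) p^i (1−p)^{3−i} with p = 0.811
C(3,2)·0.811^2·0.189^1 = 0.372928
C(3,3)·0.811^3·0.189^0 = 0.533412
Sum = 0.9063

0.9063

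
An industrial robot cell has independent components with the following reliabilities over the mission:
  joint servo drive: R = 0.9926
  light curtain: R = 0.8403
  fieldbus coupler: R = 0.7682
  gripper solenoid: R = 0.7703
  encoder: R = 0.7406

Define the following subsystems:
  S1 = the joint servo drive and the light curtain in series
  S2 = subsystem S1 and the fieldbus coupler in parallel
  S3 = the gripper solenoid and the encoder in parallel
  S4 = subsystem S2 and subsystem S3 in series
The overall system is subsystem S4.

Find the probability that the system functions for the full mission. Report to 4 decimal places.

0.9042

Series (joint servo drive and light curtain): 0.992600 × 0.840300 = 0.834082
Parallel ([0.834082] and fieldbus coupler): 1 − (1 − 0.834082)(1 − 0.768200) = 0.961540
Parallel (gripper solenoid and encoder): 1 − (1 − 0.770300)(1 − 0.740600) = 0.940416
Series ([0.961540] and [0.940416]): 0.961540 × 0.940416 = 0.9042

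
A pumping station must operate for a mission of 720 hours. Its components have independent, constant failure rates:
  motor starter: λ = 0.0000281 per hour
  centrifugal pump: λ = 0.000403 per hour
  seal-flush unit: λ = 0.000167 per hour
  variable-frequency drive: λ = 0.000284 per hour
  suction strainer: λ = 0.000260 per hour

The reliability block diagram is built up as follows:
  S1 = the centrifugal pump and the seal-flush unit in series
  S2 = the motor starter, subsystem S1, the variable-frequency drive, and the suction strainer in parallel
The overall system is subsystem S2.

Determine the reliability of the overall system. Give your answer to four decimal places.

R(motor starter) = exp(−0.0000281 × 720) = 0.979971
R(centrifugal pump) = exp(−0.000403 × 720) = 0.748144
R(seal-flush unit) = exp(−0.000167 × 720) = 0.886708
R(variable-frequency drive) = exp(−0.000284 × 720) = 0.815071
R(suction strainer) = exp(−0.000260 × 720) = 0.829278
Series (centrifugal pump and seal-flush unit): 0.748144 × 0.886708 = 0.663385
Parallel (motor starter, [0.663385], variable-frequency drive, and suction strainer): 1 − (1 − 0.979971)(1 − 0.663385)(1 − 0.815071)(1 − 0.829278) = 0.9998

0.9998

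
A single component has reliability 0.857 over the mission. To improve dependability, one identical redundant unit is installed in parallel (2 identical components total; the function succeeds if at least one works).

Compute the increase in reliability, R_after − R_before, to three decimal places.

R_before = 0.857
R_after = 1 − (1 − 0.857)^2 = 0.980
ΔR = 0.980 − 0.857 = 0.123

0.123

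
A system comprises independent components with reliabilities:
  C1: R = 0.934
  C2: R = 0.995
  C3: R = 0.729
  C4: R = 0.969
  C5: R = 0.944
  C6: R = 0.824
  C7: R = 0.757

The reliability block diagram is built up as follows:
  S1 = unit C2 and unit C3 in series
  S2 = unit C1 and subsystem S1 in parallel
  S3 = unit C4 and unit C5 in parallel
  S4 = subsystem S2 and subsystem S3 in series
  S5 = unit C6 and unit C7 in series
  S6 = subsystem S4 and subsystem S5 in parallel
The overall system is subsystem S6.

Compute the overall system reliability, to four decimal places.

Series (C2 and C3): 0.995000 × 0.729000 = 0.725355
Parallel (C1 and [0.725355]): 1 − (1 − 0.934000)(1 − 0.725355) = 0.981873
Parallel (C4 and C5): 1 − (1 − 0.969000)(1 − 0.944000) = 0.998264
Series ([0.981873] and [0.998264]): 0.981873 × 0.998264 = 0.980168
Series (C6 and C7): 0.824000 × 0.757000 = 0.623768
Parallel ([0.980168] and [0.623768]): 1 − (1 − 0.980168)(1 − 0.623768) = 0.9925

0.9925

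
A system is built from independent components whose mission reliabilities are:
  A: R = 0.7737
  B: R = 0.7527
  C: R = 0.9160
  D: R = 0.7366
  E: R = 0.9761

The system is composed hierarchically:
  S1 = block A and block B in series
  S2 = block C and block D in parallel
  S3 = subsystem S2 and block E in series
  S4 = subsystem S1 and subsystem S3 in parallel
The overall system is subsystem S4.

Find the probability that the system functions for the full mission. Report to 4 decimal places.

0.9810

Series (A and B): 0.773700 × 0.752700 = 0.582364
Parallel (C and D): 1 − (1 − 0.916000)(1 − 0.736600) = 0.977874
Series ([0.977874] and E): 0.977874 × 0.976100 = 0.954503
Parallel ([0.582364] and [0.954503]): 1 − (1 − 0.582364)(1 − 0.954503) = 0.9810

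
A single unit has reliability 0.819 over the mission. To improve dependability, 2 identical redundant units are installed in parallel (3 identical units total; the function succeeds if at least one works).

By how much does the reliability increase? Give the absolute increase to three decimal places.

R_before = 0.819
R_after = 1 − (1 − 0.819)^3 = 0.994
ΔR = 0.994 − 0.819 = 0.175

0.175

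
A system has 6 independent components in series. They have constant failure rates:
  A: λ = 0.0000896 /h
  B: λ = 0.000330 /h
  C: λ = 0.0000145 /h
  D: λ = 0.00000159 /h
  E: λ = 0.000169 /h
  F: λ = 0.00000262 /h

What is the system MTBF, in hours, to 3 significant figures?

1650

Series of exponential components: λ_sys = Σ λ_i
λ_sys = 0.0000896 + 0.000330 + 0.0000145 + 0.00000159 + 0.000169 + 0.00000262 = 6.0731e-04 /h
MTBF = 1 / λ_sys = 1650 h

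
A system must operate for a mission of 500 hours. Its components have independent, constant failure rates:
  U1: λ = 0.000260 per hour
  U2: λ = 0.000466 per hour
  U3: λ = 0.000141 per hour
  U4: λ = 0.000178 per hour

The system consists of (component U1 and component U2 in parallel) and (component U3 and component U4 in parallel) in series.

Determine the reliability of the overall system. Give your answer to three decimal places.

R(U1) = exp(−0.000260 × 500) = 0.87810
R(U2) = exp(−0.000466 × 500) = 0.79215
R(U3) = exp(−0.000141 × 500) = 0.93193
R(U4) = exp(−0.000178 × 500) = 0.91485
Parallel (U1 and U2): 1 − (1 − 0.87810)(1 − 0.79215) = 0.97466
Parallel (U3 and U4): 1 − (1 − 0.93193)(1 − 0.91485) = 0.99420
Series ([0.97466] and [0.99420]): 0.97466 × 0.99420 = 0.969

0.969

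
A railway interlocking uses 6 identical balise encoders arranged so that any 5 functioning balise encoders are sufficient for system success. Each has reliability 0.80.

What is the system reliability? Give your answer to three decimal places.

0.655

R = Σ_{i=5}^{6} C(6,i) p^i (1−p)^{6−i} with p = 0.80
C(6,5)·0.80^5·0.20^1 = 0.39322
C(6,6)·0.80^6·0.20^0 = 0.26214
Sum = 0.655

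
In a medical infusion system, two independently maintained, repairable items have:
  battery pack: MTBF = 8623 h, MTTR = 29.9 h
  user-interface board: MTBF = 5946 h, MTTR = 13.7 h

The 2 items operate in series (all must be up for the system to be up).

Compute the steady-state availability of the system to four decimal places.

0.9943

A(battery pack) = MTBF/(MTBF+MTTR) = 8623/(8623+29.9) = 0.996545
A(user-interface board) = MTBF/(MTBF+MTTR) = 5946/(5946+13.7) = 0.997701
Series availability: 0.996545 × 0.997701 = 0.9943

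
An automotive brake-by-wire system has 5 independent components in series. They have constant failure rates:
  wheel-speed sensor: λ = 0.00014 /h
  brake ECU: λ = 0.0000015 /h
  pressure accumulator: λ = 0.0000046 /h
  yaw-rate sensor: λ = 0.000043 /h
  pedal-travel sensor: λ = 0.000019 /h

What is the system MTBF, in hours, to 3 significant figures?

Series of exponential components: λ_sys = Σ λ_i
λ_sys = 0.00014 + 0.0000015 + 0.0000046 + 0.000043 + 0.000019 = 2.0810e-04 /h
MTBF = 1 / λ_sys = 4810 h

4810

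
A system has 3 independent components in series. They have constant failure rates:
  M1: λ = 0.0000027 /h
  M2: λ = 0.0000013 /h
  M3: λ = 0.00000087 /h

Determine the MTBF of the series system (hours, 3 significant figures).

Series of exponential components: λ_sys = Σ λ_i
λ_sys = 0.0000027 + 0.0000013 + 0.00000087 = 4.8700e-06 /h
MTBF = 1 / λ_sys = 205000 h

205000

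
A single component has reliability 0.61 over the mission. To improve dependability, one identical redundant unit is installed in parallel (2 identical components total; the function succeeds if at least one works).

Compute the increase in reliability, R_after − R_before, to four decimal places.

R_before = 0.61
R_after = 1 − (1 − 0.61)^2 = 0.8479
ΔR = 0.8479 − 0.61 = 0.2379

0.2379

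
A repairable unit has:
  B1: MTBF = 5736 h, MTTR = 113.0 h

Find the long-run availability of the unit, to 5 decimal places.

A(B1) = MTBF/(MTBF+MTTR) = 5736/(5736+113.0) = 0.98068

0.98068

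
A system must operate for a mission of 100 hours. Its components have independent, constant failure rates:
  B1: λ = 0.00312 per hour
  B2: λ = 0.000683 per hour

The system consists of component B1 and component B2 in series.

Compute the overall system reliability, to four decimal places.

0.6837

R(B1) = exp(−0.00312 × 100) = 0.731982
R(B2) = exp(−0.000683 × 100) = 0.933980
Series (B1 and B2): 0.731982 × 0.933980 = 0.6837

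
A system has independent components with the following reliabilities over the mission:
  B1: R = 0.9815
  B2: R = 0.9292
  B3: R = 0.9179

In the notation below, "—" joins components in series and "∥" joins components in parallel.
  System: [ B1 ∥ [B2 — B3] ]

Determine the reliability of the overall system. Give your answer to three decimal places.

Series (B2 and B3): 0.92920 × 0.91790 = 0.85291
Parallel (B1 and [0.85291]): 1 − (1 − 0.98150)(1 − 0.85291) = 0.997

0.997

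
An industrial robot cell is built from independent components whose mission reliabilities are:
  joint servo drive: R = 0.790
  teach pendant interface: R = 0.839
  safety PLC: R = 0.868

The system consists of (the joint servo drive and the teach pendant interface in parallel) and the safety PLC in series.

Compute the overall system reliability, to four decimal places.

0.8387

Parallel (joint servo drive and teach pendant interface): 1 − (1 − 0.790000)(1 − 0.839000) = 0.966190
Series ([0.966190] and safety PLC): 0.966190 × 0.868000 = 0.8387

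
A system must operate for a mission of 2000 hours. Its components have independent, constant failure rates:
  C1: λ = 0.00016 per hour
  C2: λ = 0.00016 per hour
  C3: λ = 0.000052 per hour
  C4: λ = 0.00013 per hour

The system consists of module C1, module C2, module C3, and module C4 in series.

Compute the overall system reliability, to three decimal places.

0.366

R(C1) = exp(−0.00016 × 2000) = 0.72615
R(C2) = exp(−0.00016 × 2000) = 0.72615
R(C3) = exp(−0.000052 × 2000) = 0.90123
R(C4) = exp(−0.00013 × 2000) = 0.77105
Series (C1, C2, C3, and C4): 0.72615 × 0.72615 × 0.90123 × 0.77105 = 0.366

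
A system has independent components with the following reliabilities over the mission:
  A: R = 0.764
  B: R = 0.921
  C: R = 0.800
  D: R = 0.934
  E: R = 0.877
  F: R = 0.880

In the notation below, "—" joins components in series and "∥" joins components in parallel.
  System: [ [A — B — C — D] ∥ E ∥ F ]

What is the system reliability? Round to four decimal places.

0.9930

Series (A, B, C, and D): 0.764000 × 0.921000 × 0.800000 × 0.934000 = 0.525763
Parallel ([0.525763], E, and F): 1 − (1 − 0.525763)(1 − 0.877000)(1 − 0.880000) = 0.9930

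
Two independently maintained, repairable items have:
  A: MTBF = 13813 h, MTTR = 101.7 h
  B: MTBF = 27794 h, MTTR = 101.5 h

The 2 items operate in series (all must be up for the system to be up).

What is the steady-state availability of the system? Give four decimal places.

0.9891

A(A) = MTBF/(MTBF+MTTR) = 13813/(13813+101.7) = 0.992691
A(B) = MTBF/(MTBF+MTTR) = 27794/(27794+101.5) = 0.996361
Series availability: 0.992691 × 0.996361 = 0.9891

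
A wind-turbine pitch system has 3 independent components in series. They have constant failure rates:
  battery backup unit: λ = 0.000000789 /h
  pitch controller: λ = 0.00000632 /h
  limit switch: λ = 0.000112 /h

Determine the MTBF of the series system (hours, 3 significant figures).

Series of exponential components: λ_sys = Σ λ_i
λ_sys = 0.000000789 + 0.00000632 + 0.000112 = 1.1911e-04 /h
MTBF = 1 / λ_sys = 8400 h

8400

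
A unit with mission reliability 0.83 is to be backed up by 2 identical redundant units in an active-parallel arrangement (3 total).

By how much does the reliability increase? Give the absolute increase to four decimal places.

0.1651

R_before = 0.83
R_after = 1 − (1 − 0.83)^3 = 0.9951
ΔR = 0.9951 − 0.83 = 0.1651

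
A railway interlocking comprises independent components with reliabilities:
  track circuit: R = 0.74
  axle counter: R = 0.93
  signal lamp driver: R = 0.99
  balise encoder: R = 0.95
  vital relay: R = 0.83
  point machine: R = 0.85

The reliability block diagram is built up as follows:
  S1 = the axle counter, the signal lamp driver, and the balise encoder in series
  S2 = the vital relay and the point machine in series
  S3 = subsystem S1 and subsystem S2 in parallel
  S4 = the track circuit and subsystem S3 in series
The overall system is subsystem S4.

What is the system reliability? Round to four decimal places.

Series (axle counter, signal lamp driver, and balise encoder): 0.930000 × 0.990000 × 0.950000 = 0.874665
Series (vital relay and point machine): 0.830000 × 0.850000 = 0.705500
Parallel ([0.874665] and [0.705500]): 1 − (1 − 0.874665)(1 − 0.705500) = 0.963089
Series (track circuit and [0.963089]): 0.740000 × 0.963089 = 0.7127

0.7127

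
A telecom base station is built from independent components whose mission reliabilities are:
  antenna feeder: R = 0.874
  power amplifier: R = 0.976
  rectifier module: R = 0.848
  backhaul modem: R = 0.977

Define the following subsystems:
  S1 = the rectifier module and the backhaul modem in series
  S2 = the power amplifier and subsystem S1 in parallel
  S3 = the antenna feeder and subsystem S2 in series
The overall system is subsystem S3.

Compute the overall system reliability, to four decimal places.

0.8704

Series (rectifier module and backhaul modem): 0.848000 × 0.977000 = 0.828496
Parallel (power amplifier and [0.828496]): 1 − (1 − 0.976000)(1 − 0.828496) = 0.995884
Series (antenna feeder and [0.995884]): 0.874000 × 0.995884 = 0.8704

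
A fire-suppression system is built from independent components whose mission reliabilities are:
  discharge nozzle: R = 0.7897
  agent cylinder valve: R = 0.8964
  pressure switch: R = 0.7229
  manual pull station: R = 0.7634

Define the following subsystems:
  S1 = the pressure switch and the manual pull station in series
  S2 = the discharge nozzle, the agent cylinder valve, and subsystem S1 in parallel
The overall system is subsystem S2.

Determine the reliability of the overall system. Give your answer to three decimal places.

Series (pressure switch and manual pull station): 0.72290 × 0.76340 = 0.55186
Parallel (discharge nozzle, agent cylinder valve, and [0.55186]): 1 − (1 − 0.78970)(1 − 0.89640)(1 − 0.55186) = 0.990

0.990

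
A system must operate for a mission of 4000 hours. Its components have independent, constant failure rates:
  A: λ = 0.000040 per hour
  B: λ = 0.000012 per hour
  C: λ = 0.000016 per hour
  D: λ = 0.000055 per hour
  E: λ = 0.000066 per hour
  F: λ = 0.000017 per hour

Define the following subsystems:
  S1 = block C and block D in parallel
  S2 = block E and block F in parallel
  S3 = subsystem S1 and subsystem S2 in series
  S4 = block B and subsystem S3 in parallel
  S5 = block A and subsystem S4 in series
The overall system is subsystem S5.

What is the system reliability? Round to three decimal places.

R(A) = exp(−0.000040 × 4000) = 0.85214
R(B) = exp(−0.000012 × 4000) = 0.95313
R(C) = exp(−0.000016 × 4000) = 0.93800
R(D) = exp(−0.000055 × 4000) = 0.80252
R(E) = exp(−0.000066 × 4000) = 0.76797
R(F) = exp(−0.000017 × 4000) = 0.93426
Parallel (C and D): 1 − (1 − 0.93800)(1 − 0.80252) = 0.98776
Parallel (E and F): 1 − (1 − 0.76797)(1 − 0.93426) = 0.98475
Series ([0.98776] and [0.98475]): 0.98776 × 0.98475 = 0.97270
Parallel (B and [0.97270]): 1 − (1 − 0.95313)(1 − 0.97270) = 0.99872
Series (A and [0.99872]): 0.85214 × 0.99872 = 0.851

0.851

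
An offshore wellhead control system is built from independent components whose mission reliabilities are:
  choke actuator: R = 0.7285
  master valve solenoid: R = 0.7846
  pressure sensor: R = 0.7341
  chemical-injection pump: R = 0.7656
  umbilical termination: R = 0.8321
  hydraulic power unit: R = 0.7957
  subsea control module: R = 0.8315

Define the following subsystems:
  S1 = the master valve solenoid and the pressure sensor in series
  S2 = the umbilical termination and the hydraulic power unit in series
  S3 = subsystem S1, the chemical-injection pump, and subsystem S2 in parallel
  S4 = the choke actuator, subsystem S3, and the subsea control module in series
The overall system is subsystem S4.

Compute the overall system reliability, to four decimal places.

0.5854

Series (master valve solenoid and pressure sensor): 0.784600 × 0.734100 = 0.575975
Series (umbilical termination and hydraulic power unit): 0.832100 × 0.795700 = 0.662102
Parallel ([0.575975], chemical-injection pump, and [0.662102]): 1 − (1 − 0.575975)(1 − 0.765600)(1 − 0.662102) = 0.966416
Series (choke actuator, [0.966416], and subsea control module): 0.728500 × 0.966416 × 0.831500 = 0.5854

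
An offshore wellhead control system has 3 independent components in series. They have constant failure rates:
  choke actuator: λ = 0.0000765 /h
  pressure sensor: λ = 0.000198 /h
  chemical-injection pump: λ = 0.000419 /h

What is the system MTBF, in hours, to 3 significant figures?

Series of exponential components: λ_sys = Σ λ_i
λ_sys = 0.0000765 + 0.000198 + 0.000419 = 6.9350e-04 /h
MTBF = 1 / λ_sys = 1440 h

1440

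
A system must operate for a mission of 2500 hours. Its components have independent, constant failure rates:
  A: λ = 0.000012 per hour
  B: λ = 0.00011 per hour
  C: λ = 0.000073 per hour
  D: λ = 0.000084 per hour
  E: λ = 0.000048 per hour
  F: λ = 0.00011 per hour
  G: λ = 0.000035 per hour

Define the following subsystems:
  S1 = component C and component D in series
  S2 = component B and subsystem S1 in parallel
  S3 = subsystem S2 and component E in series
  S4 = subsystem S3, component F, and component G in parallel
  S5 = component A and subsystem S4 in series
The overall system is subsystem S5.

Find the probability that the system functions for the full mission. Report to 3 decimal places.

R(A) = exp(−0.000012 × 2500) = 0.97045
R(B) = exp(−0.00011 × 2500) = 0.75957
R(C) = exp(−0.000073 × 2500) = 0.83318
R(D) = exp(−0.000084 × 2500) = 0.81058
R(E) = exp(−0.000048 × 2500) = 0.88692
R(F) = exp(−0.00011 × 2500) = 0.75957
R(G) = exp(−0.000035 × 2500) = 0.91622
Series (C and D): 0.83318 × 0.81058 = 0.67536
Parallel (B and [0.67536]): 1 − (1 − 0.75957)(1 − 0.67536) = 0.92195
Series ([0.92195] and E): 0.92195 × 0.88692 = 0.81770
Parallel ([0.81770], F, and G): 1 − (1 − 0.81770)(1 − 0.75957)(1 − 0.91622) = 0.99633
Series (A and [0.99633]): 0.97045 × 0.99633 = 0.967

0.967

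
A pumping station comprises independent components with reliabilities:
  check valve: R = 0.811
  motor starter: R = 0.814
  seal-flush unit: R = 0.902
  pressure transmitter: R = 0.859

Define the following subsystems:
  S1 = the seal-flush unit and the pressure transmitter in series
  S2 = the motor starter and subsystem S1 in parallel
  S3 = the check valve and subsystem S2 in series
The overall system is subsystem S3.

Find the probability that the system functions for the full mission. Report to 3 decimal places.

0.777

Series (seal-flush unit and pressure transmitter): 0.90200 × 0.85900 = 0.77482
Parallel (motor starter and [0.77482]): 1 − (1 − 0.81400)(1 − 0.77482) = 0.95812
Series (check valve and [0.95812]): 0.81100 × 0.95812 = 0.777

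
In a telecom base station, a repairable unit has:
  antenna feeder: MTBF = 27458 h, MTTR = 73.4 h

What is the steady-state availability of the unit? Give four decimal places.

A(antenna feeder) = MTBF/(MTBF+MTTR) = 27458/(27458+73.4) = 0.9973

0.9973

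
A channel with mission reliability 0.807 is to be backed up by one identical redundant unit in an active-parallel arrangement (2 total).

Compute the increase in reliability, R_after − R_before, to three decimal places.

R_before = 0.807
R_after = 1 − (1 − 0.807)^2 = 0.963
ΔR = 0.963 − 0.807 = 0.156

0.156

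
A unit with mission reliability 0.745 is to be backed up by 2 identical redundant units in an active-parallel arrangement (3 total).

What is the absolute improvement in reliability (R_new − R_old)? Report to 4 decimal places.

R_before = 0.745
R_after = 1 − (1 − 0.745)^3 = 0.9834
ΔR = 0.9834 − 0.745 = 0.2384

0.2384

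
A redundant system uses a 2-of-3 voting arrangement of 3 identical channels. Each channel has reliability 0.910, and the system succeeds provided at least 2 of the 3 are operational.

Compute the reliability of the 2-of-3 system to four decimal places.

0.9772

R = Σ_{i=2}^{3} C(3,i) p^i (1−p)^{3−i} with p = 0.910
C(3,2)·0.910^2·0.090^1 = 0.223587
C(3,3)·0.910^3·0.090^0 = 0.753571
Sum = 0.9772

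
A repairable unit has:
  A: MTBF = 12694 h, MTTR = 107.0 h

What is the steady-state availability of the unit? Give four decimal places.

0.9916

A(A) = MTBF/(MTBF+MTTR) = 12694/(12694+107.0) = 0.9916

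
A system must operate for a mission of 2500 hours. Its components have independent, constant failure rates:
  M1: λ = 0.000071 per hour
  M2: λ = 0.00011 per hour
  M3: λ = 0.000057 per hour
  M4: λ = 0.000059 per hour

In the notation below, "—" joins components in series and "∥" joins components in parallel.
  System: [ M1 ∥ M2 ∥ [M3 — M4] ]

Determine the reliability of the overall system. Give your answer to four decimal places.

0.9902

R(M1) = exp(−0.000071 × 2500) = 0.837361
R(M2) = exp(−0.00011 × 2500) = 0.759572
R(M3) = exp(−0.000057 × 2500) = 0.867188
R(M4) = exp(−0.000059 × 2500) = 0.862862
Series (M3 and M4): 0.867188 × 0.862862 = 0.748264
Parallel (M1, M2, and [0.748264]): 1 − (1 − 0.837361)(1 − 0.759572)(1 − 0.748264) = 0.9902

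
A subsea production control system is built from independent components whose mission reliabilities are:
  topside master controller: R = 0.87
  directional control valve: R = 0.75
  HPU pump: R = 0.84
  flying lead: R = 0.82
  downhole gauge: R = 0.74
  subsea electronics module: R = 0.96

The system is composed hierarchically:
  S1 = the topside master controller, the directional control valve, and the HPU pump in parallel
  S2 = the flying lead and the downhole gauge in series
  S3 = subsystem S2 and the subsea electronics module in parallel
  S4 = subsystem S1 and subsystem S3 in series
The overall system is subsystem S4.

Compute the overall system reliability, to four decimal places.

0.9792

Parallel (topside master controller, directional control valve, and HPU pump): 1 − (1 − 0.870000)(1 − 0.750000)(1 − 0.840000) = 0.994800
Series (flying lead and downhole gauge): 0.820000 × 0.740000 = 0.606800
Parallel ([0.606800] and subsea electronics module): 1 − (1 − 0.606800)(1 − 0.960000) = 0.984272
Series ([0.994800] and [0.984272]): 0.994800 × 0.984272 = 0.9792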